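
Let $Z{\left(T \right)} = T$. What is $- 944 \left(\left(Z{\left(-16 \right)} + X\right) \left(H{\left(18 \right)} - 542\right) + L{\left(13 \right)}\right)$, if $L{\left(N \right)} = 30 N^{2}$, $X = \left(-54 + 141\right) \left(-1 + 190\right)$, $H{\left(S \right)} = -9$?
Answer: $8539619408$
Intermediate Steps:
$X = 16443$ ($X = 87 \cdot 189 = 16443$)
$- 944 \left(\left(Z{\left(-16 \right)} + X\right) \left(H{\left(18 \right)} - 542\right) + L{\left(13 \right)}\right) = - 944 \left(\left(-16 + 16443\right) \left(-9 - 542\right) + 30 \cdot 13^{2}\right) = - 944 \left(16427 \left(-551\right) + 30 \cdot 169\right) = - 944 \left(-9051277 + 5070\right) = \left(-944\right) \left(-9046207\right) = 8539619408$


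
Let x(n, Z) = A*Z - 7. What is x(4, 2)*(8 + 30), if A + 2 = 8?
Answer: 190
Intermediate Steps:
A = 6 (A = -2 + 8 = 6)
x(n, Z) = -7 + 6*Z (x(n, Z) = 6*Z - 7 = -7 + 6*Z)
x(4, 2)*(8 + 30) = (-7 + 6*2)*(8 + 30) = (-7 + 12)*38 = 5*38 = 190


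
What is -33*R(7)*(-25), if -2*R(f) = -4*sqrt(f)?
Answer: 1650*sqrt(7) ≈ 4365.5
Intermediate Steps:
R(f) = 2*sqrt(f) (R(f) = -(-2)*sqrt(f) = 2*sqrt(f))
-33*R(7)*(-25) = -66*sqrt(7)*(-25) = 1650*sqrt(7)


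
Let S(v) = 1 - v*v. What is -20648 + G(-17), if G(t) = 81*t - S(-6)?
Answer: -21990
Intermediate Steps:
S(v) = 1 - v**2
G(t) = 35 + 81*t (G(t) = 81*t - (1 - 1*(-6)**2) = 81*t - (1 - 1*36) = 81*t - (1 - 36) = 81*t - 1*(-35) = 81*t + 35 = 35 + 81*t)
-20648 + G(-17) = -20648 + (35 + 81*(-17)) = -20648 + (35 - 1377) = -20648 - 1342 = -21990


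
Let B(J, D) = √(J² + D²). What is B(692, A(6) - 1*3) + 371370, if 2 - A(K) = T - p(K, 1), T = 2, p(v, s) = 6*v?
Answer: 371370 + √479953 ≈ 3.7206e+5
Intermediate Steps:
A(K) = 6*K (A(K) = 2 - (2 - 6*K) = 2 + (-2 + 6*K) = 6*K)
B(J, D) = √(D² + J²)
B(692, A(6) - 1*3) + 371370 = √((6*6 - 1*3)² + 692²) + 371370 = √((36 - 3)² + 478864) + 371370 = √(33² + 478864) + 371370 = √(1089 + 478864) + 371370 = √479953 + 371370 = 371370 + √479953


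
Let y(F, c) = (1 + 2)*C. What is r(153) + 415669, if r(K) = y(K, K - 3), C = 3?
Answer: 415678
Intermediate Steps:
y(F, c) = 9 (y(F, c) = (1 + 2)*3 = 3*3 = 9)
r(K) = 9
r(153) + 415669 = 9 + 415669 = 415678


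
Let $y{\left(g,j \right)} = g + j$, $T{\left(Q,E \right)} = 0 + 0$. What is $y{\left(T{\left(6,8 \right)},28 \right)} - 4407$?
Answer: $-4379$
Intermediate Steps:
$T{\left(Q,E \right)} = 0$
$y{\left(T{\left(6,8 \right)},28 \right)} - 4407 = \left(0 + 28\right) - 4407 = 28 - 4407 = -4379$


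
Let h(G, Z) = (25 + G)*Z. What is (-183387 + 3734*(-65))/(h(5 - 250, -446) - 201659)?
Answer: 426097/103539 ≈ 4.1153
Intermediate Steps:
h(G, Z) = Z*(25 + G)
(-183387 + 3734*(-65))/(h(5 - 250, -446) - 201659) = (-183387 + 3734*(-65))/(-446*(25 + (5 - 250)) - 201659) = (-183387 - 242710)/(-446*(25 - 245) - 201659) = -426097/(-446*(-220) - 201659) = -426097/(98120 - 201659) = -426097/(-103539) = -426097*(-1/103539) = 426097/103539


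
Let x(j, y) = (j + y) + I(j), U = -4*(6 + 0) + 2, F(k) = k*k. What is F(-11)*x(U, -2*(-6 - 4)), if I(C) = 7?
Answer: 605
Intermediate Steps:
F(k) = k**2
U = -22 (U = -4*6 + 2 = -24 + 2 = -22)
x(j, y) = 7 + j + y (x(j, y) = (j + y) + 7 = 7 + j + y)
F(-11)*x(U, -2*(-6 - 4)) = (-11)**2*(7 - 22 - 2*(-6 - 4)) = 121*(7 - 22 - 2*(-10)) = 121*(7 - 22 + 20) = 121*5 = 605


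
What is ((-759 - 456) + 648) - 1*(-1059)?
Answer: 492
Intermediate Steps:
((-759 - 456) + 648) - 1*(-1059) = (-1215 + 648) + 1059 = -567 + 1059 = 492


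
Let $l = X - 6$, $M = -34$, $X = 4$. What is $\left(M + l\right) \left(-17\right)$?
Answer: $612$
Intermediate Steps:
$l = -2$ ($l = 4 - 6 = -2$)
$\left(M + l\right) \left(-17\right) = \left(-34 - 2\right) \left(-17\right) = \left(-36\right) \left(-17\right) = 612$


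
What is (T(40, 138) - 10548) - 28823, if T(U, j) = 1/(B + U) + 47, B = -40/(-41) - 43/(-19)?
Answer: -1324549513/33683 ≈ -39324.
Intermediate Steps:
B = 2523/779 (B = -40*(-1/41) - 43*(-1/19) = 40/41 + 43/19 = 2523/779 ≈ 3.2388)
T(U, j) = 47 + 1/(2523/779 + U) (T(U, j) = 1/(2523/779 + U) + 47 = 47 + 1/(2523/779 + U))
(T(40, 138) - 10548) - 28823 = ((119360 + 36613*40)/(2523 + 779*40) - 10548) - 28823 = ((119360 + 1464520)/(2523 + 31160) - 10548) - 28823 = (1583880/33683 - 10548) - 28823 = -353704404/33683 - 28823 = -1324549513/33683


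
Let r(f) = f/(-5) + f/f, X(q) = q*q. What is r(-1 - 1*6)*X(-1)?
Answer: 12/5 ≈ 2.4000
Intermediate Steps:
X(q) = q**2
r(f) = 1 - f/5 (r(f) = f*(-1/5) + 1 = -f/5 + 1 = 1 - f/5)
r(-1 - 1*6)*X(-1) = (1 - (-1 - 1*6)/5)*(-1)**2 = (1 - (-1 - 6)/5)*1 = (1 - 1/5*(-7))*1 = (1 + 7/5)*1 = (12/5)*1 = 12/5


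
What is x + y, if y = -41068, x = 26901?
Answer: -14167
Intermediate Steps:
x + y = 26901 - 41068 = -14167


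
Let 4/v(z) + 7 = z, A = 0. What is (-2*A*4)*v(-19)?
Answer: 0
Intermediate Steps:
v(z) = 4/(-7 + z)
(-2*A*4)*v(-19) = (-2*0*4)*(4/(-7 - 19)) = (0*4)*(4/(-26)) = 0*(4*(-1/26)) = 0*(-2/13) = 0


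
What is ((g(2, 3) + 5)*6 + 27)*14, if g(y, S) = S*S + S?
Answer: 1806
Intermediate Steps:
g(y, S) = S + S**2 (g(y, S) = S**2 + S = S + S**2)
((g(2, 3) + 5)*6 + 27)*14 = ((3*(1 + 3) + 5)*6 + 27)*14 = ((3*4 + 5)*6 + 27)*14 = ((12 + 5)*6 + 27)*14 = (17*6 + 27)*14 = (102 + 27)*14 = 129*14 = 1806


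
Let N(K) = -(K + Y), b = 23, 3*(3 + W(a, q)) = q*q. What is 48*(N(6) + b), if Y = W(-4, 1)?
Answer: 944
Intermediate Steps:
W(a, q) = -3 + q²/3 (W(a, q) = -3 + (q*q)/3 = -3 + q²/3)
Y = -8/3 (Y = -3 + (⅓)*1² = -3 + (⅓)*1 = -3 + ⅓ = -8/3 ≈ -2.6667)
N(K) = 8/3 - K (N(K) = -(K - 8/3) = -(-8/3 + K) = 8/3 - K)
48*(N(6) + b) = 48*((8/3 - 1*6) + 23) = 48*((8/3 - 6) + 23) = 48*(-10/3 + 23) = 48*(59/3) = 944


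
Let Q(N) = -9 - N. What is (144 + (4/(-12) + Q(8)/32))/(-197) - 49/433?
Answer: -6876541/8188896 ≈ -0.83974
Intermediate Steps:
(144 + (4/(-12) + Q(8)/32))/(-197) - 49/433 = (144 + (4/(-12) + (-9 - 1*8)/32))/(-197) - 49/433 = (144 + (4*(-1/12) + (-9 - 8)*(1/32)))*(-1/197) - 49*1/433 = (144 + (-⅓ - 17*1/32))*(-1/197) - 49/433 = (144 + (-⅓ - 17/32))*(-1/197) - 49/433 = (144 - 83/96)*(-1/197) - 49/433 = (13741/96)*(-1/197) - 49/433 = -13741/18912 - 49/433 = -6876541/8188896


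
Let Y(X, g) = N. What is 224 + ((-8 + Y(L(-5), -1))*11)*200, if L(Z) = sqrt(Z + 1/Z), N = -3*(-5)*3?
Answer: 81624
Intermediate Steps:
N = 45 (N = 15*3 = 45)
Y(X, g) = 45
224 + ((-8 + Y(L(-5), -1))*11)*200 = 224 + ((-8 + 45)*11)*200 = 224 + (37*11)*200 = 224 + 407*200 = 224 + 81400 = 81624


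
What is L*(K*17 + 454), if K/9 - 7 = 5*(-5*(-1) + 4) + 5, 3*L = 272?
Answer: 2495600/3 ≈ 8.3187e+5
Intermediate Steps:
L = 272/3 (L = (1/3)*272 = 272/3 ≈ 90.667)
K = 513 (K = 63 + 9*(5*(-5*(-1) + 4) + 5) = 63 + 9*(5*(5 + 4) + 5) = 63 + 9*(5*9 + 5) = 63 + 9*(45 + 5) = 63 + 9*50 = 63 + 450 = 513)
L*(K*17 + 454) = 272*(513*17 + 454)/3 = 272*(8721 + 454)/3 = (272/3)*9175 = 2495600/3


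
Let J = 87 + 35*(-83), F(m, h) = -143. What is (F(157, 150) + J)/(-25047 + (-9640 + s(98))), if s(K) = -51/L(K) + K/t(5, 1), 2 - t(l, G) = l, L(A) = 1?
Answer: 8883/104312 ≈ 0.085158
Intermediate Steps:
J = -2818 (J = 87 - 2905 = -2818)
t(l, G) = 2 - l
s(K) = -51 - K/3 (s(K) = -51/1 + K/(2 - 1*5) = -51*1 + K/(2 - 5) = -51 + K/(-3) = -51 + K*(-⅓) = -51 - K/3)
(F(157, 150) + J)/(-25047 + (-9640 + s(98))) = (-143 - 2818)/(-25047 + (-9640 + (-51 - ⅓*98))) = -2961/(-25047 + (-9640 + (-51 - 98/3))) = -2961/(-25047 + (-9640 - 251/3)) = -2961/(-25047 - 29171/3) = -2961/(-104312/3) = -2961*(-3/104312) = 8883/104312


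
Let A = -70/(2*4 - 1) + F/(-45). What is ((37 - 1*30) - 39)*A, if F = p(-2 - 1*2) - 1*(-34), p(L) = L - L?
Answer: 15488/45 ≈ 344.18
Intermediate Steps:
p(L) = 0
F = 34 (F = 0 - 1*(-34) = 0 + 34 = 34)
A = -484/45 (A = -70/(2*4 - 1) + 34/(-45) = -70/(8 - 1) + 34*(-1/45) = -70/7 - 34/45 = -70*⅐ - 34/45 = -10 - 34/45 = -484/45 ≈ -10.756)
((37 - 1*30) - 39)*A = ((37 - 1*30) - 39)*(-484/45) = ((37 - 30) - 39)*(-484/45) = (7 - 39)*(-484/45) = -32*(-484/45) = 15488/45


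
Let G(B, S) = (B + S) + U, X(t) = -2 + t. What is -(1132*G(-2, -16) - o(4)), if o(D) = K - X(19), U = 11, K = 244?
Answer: 8151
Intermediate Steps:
o(D) = 227 (o(D) = 244 - (-2 + 19) = 244 - 1*17 = 244 - 17 = 227)
G(B, S) = 11 + B + S (G(B, S) = (B + S) + 11 = 11 + B + S)
-(1132*G(-2, -16) - o(4)) = -(1132*(11 - 2 - 16) - 1*227) = -(1132*(-7) - 227) = -(-7924 - 227) = -1*(-8151) = 8151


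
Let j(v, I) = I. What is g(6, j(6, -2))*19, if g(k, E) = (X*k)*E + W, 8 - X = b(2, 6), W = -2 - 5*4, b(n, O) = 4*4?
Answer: 1406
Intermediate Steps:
b(n, O) = 16
W = -22 (W = -2 - 20 = -22)
X = -8 (X = 8 - 1*16 = 8 - 16 = -8)
g(k, E) = -22 - 8*E*k (g(k, E) = (-8*k)*E - 22 = -8*E*k - 22 = -22 - 8*E*k)
g(6, j(6, -2))*19 = (-22 - 8*(-2)*6)*19 = (-22 + 96)*19 = 74*19 = 1406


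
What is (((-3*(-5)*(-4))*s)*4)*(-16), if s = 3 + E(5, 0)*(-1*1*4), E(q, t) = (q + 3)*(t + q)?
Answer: -602880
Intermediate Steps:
E(q, t) = (3 + q)*(q + t)
s = -157 (s = 3 + (5² + 3*5 + 3*0 + 5*0)*(-1*1*4) = 3 + (25 + 15 + 0 + 0)*(-1*4) = 3 + 40*(-4) = 3 - 160 = -157)
(((-3*(-5)*(-4))*s)*4)*(-16) = (((-3*(-5)*(-4))*(-157))*4)*(-16) = (((15*(-4))*(-157))*4)*(-16) = (-60*(-157)*4)*(-16) = (9420*4)*(-16) = 37680*(-16) = -602880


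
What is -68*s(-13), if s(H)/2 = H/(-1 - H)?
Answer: 442/3 ≈ 147.33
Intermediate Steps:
s(H) = 2*H/(-1 - H) (s(H) = 2*(H/(-1 - H)) = 2*H/(-1 - H))
-68*s(-13) = -(-136)*(-13)/(1 - 13) = -(-136)*(-13)/(-12) = -(-136)*(-13)*(-1)/12 = -68*(-13/6) = 442/3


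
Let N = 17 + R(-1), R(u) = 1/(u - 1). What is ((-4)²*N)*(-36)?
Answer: -9504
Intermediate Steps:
R(u) = 1/(-1 + u)
N = 33/2 (N = 17 + 1/(-1 - 1) = 17 + 1/(-2) = 17 - ½ = 33/2 ≈ 16.500)
((-4)²*N)*(-36) = ((-4)²*(33/2))*(-36) = (16*(33/2))*(-36) = 264*(-36) = -9504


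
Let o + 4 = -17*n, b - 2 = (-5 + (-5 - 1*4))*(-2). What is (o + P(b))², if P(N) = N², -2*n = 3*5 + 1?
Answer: 1065024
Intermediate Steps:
n = -8 (n = -(3*5 + 1)/2 = -(15 + 1)/2 = -½*16 = -8)
b = 30 (b = 2 + (-5 + (-5 - 1*4))*(-2) = 2 + (-5 + (-5 - 4))*(-2) = 2 + (-5 - 9)*(-2) = 2 - 14*(-2) = 2 + 28 = 30)
o = 132 (o = -4 - 17*(-8) = -4 + 136 = 132)
(o + P(b))² = (132 + 30²)² = (132 + 900)² = 1032² = 1065024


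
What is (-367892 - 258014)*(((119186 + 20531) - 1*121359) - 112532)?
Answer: 58944071644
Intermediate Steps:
(-367892 - 258014)*(((119186 + 20531) - 1*121359) - 112532) = -625906*((139717 - 121359) - 112532) = -625906*(18358 - 112532) = -625906*(-94174) = 58944071644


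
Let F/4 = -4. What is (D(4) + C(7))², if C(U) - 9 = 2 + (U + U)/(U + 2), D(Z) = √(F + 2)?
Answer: 11635/81 + 226*I*√14/9 ≈ 143.64 + 93.957*I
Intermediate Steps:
F = -16 (F = 4*(-4) = -16)
D(Z) = I*√14 (D(Z) = √(-16 + 2) = √(-14) = I*√14)
C(U) = 11 + 2*U/(2 + U) (C(U) = 9 + (2 + (U + U)/(U + 2)) = 9 + (2 + (2*U)/(2 + U)) = 9 + (2 + 2*U/(2 + U)) = 11 + 2*U/(2 + U))
(D(4) + C(7))² = (I*√14 + (22 + 13*7)/(2 + 7))² = (I*√14 + (22 + 91)/9)² = (I*√14 + (⅑)*113)² = (I*√14 + 113/9)² = (113/9 + I*√14)²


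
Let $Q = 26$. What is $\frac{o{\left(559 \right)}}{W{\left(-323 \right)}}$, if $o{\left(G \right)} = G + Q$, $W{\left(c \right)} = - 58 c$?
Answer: $\frac{585}{18734} \approx 0.031227$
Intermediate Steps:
$o{\left(G \right)} = 26 + G$ ($o{\left(G \right)} = G + 26 = 26 + G$)
$\frac{o{\left(559 \right)}}{W{\left(-323 \right)}} = \frac{26 + 559}{\left(-58\right) \left(-323\right)} = \frac{585}{18734}$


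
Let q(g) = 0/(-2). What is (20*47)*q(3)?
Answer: 0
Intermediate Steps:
q(g) = 0 (q(g) = 0*(-½) = 0)
(20*47)*q(3) = (20*47)*0 = 940*0 = 0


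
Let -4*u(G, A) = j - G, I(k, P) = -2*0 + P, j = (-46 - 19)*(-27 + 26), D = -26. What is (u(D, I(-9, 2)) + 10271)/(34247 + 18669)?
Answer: 40993/211664 ≈ 0.19367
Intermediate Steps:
j = 65 (j = -65*(-1) = 65)
I(k, P) = P (I(k, P) = 0 + P = P)
u(G, A) = -65/4 + G/4 (u(G, A) = -(65 - G)/4 = -65/4 + G/4)
(u(D, I(-9, 2)) + 10271)/(34247 + 18669) = ((-65/4 + (1/4)*(-26)) + 10271)/(34247 + 18669) = ((-65/4 - 13/2) + 10271)/52916 = (-91/4 + 10271)*(1/52916) = (40993/4)*(1/52916) = 40993/211664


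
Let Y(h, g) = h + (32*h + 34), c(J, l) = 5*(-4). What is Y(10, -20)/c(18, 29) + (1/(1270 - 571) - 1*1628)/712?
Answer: -50979463/2488440 ≈ -20.487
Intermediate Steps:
c(J, l) = -20
Y(h, g) = 34 + 33*h (Y(h, g) = h + (34 + 32*h) = 34 + 33*h)
Y(10, -20)/c(18, 29) + (1/(1270 - 571) - 1*1628)/712 = (34 + 33*10)/(-20) + (1/(1270 - 571) - 1*1628)/712 = (34 + 330)*(-1/20) + (1/699 - 1628)*(1/712) = 364*(-1/20) + (1/699 - 1628)*(1/712) = -91/5 - 1137971/699*1/712 = -91/5 - 1137971/497688 = -50979463/2488440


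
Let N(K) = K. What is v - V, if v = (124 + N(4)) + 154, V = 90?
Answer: 192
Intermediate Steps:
v = 282 (v = (124 + 4) + 154 = 128 + 154 = 282)
v - V = 282 - 1*90 = 282 - 90 = 192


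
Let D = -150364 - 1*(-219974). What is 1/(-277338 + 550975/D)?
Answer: -13922/3860989441 ≈ -3.6058e-6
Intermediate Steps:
D = 69610 (D = -150364 + 219974 = 69610)
1/(-277338 + 550975/D) = 1/(-277338 + 550975/69610) = 1/(-277338 + 550975*(1/69610)) = 1/(-277338 + 110195/13922) = 1/(-3860989441/13922) = -13922/3860989441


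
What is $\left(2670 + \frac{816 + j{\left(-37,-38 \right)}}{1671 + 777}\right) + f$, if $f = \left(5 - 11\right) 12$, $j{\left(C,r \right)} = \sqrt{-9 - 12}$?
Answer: $\frac{7795}{3} + \frac{i \sqrt{21}}{2448} \approx 2598.3 + 0.001872 i$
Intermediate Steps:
$j{\left(C,r \right)} = i \sqrt{21}$ ($j{\left(C,r \right)} = \sqrt{-21} = i \sqrt{21}$)
$f = -72$ ($f = \left(-6\right) 12 = -72$)
$\left(2670 + \frac{816 + j{\left(-37,-38 \right)}}{1671 + 777}\right) + f = \left(2670 + \frac{816 + i \sqrt{21}}{1671 + 777}\right) - 72 = \left(2670 + \frac{816 + i \sqrt{21}}{2448}\right) - 72 = \left(2670 + \left(816 + i \sqrt{21}\right) \frac{1}{2448}\right) - 72 = \left(2670 + \left(\frac{1}{3} + \frac{i \sqrt{21}}{2448}\right)\right) - 72 = \left(\frac{8011}{3} + \frac{i \sqrt{21}}{2448}\right) - 72 = \frac{7795}{3} + \frac{i \sqrt{21}}{2448}$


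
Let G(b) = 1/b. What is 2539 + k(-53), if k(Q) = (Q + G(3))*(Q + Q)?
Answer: 24365/3 ≈ 8121.7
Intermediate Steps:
k(Q) = 2*Q*(1/3 + Q) (k(Q) = (Q + 1/3)*(Q + Q) = (Q + 1/3)*(2*Q) = (1/3 + Q)*(2*Q) = 2*Q*(1/3 + Q))
2539 + k(-53) = 2539 + (2/3)*(-53)*(1 + 3*(-53)) = 2539 + (2/3)*(-53)*(1 - 159) = 2539 + (2/3)*(-53)*(-158) = 2539 + 16748/3 = 24365/3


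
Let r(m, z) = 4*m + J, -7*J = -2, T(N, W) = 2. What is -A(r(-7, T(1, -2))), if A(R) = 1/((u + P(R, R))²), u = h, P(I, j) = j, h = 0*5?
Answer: -49/37636 ≈ -0.0013019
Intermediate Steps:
h = 0
J = 2/7 (J = -⅐*(-2) = 2/7 ≈ 0.28571)
r(m, z) = 2/7 + 4*m (r(m, z) = 4*m + 2/7 = 2/7 + 4*m)
u = 0
A(R) = R⁻² (A(R) = 1/((0 + R)²) = 1/(R²) = R⁻²)
-A(r(-7, T(1, -2))) = -1/(2/7 + 4*(-7))² = -1/(2/7 - 28)² = -1/(-194/7)² = -1*49/37636 = -49/37636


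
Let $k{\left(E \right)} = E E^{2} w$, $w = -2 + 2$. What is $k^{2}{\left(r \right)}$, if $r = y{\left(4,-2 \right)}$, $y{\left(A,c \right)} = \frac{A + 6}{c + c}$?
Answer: $0$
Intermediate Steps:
$w = 0$
$y{\left(A,c \right)} = \frac{6 + A}{2 c}$
$r = - \frac{5}{2}$ ($r = \frac{6 + 4}{2 \left(-2\right)} = \frac{1}{2} \left(- \frac{1}{2}\right) 10 = - \frac{5}{2} \approx -2.5$)
$k{\left(E \right)} = 0$ ($k{\left(E \right)} = E E^{2} \cdot 0 = E^{3} \cdot 0 = 0$)
$k^{2}{\left(r \right)} = 0^{2} = 0$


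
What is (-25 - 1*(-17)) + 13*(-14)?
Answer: -190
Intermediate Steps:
(-25 - 1*(-17)) + 13*(-14) = (-25 + 17) - 182 = -8 - 182 = -190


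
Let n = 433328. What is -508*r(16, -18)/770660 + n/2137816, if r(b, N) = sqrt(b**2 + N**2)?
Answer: 54166/267227 - 254*sqrt(145)/192665 ≈ 0.18682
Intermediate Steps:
r(b, N) = sqrt(N**2 + b**2)
-508*r(16, -18)/770660 + n/2137816 = -508*sqrt((-18)**2 + 16**2)/770660 + 433328/2137816 = -508*sqrt(324 + 256)*(1/770660) + 433328*(1/2137816) = -1016*sqrt(145)*(1/770660) + 54166/267227 = -254*sqrt(145)/192665 + 54166/267227 = 54166/267227 - 254*sqrt(145)/192665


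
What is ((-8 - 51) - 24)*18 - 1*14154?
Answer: -15648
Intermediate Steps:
((-8 - 51) - 24)*18 - 1*14154 = (-59 - 24)*18 - 14154 = -83*18 - 14154 = -1494 - 14154 = -15648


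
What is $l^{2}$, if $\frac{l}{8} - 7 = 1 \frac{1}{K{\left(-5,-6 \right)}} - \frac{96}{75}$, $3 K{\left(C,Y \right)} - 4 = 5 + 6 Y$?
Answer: $\frac{101929216}{50625} \approx 2013.4$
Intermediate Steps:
$K{\left(C,Y \right)} = 3 + 2 Y$ ($K{\left(C,Y \right)} = \frac{4}{3} + \frac{5 + 6 Y}{3} = \frac{4}{3} + \left(\frac{5}{3} + 2 Y\right) = 3 + 2 Y$)
$l = \frac{10096}{225}$ ($l = 56 + 8 \left(1 \frac{1}{3 + 2 \left(-6\right)} - \frac{96}{75}\right) = 56 + 8 \left(1 \frac{1}{3 - 12} - \frac{32}{25}\right) = 56 + 8 \left(1 \frac{1}{-9} - \frac{32}{25}\right) = 56 + 8 \left(1 \left(- \frac{1}{9}\right) - \frac{32}{25}\right) = 56 + 8 \left(- \frac{1}{9} - \frac{32}{25}\right) = 56 + 8 \left(- \frac{313}{225}\right) = 56 - \frac{2504}{225} = \frac{10096}{225} \approx 44.871$)
$l^{2} = \left(\frac{10096}{225}\right)^{2} = \frac{101929216}{50625}$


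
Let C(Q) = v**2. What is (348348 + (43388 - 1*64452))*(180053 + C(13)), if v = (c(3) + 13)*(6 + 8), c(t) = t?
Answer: 75350268036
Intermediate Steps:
v = 224 (v = (3 + 13)*(6 + 8) = 16*14 = 224)
C(Q) = 50176 (C(Q) = 224**2 = 50176)
(348348 + (43388 - 1*64452))*(180053 + C(13)) = (348348 + (43388 - 1*64452))*(180053 + 50176) = (348348 + (43388 - 64452))*230229 = (348348 - 21064)*230229 = 327284*230229 = 75350268036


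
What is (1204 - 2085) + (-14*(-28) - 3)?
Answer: -492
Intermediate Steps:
(1204 - 2085) + (-14*(-28) - 3) = -881 + (392 - 3) = -881 + 389 = -492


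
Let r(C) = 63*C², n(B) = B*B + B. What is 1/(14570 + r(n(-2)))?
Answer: 1/14822 ≈ 6.7467e-5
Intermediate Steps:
n(B) = B + B² (n(B) = B² + B = B + B²)
1/(14570 + r(n(-2))) = 1/(14570 + 63*(-2*(1 - 2))²) = 1/(14570 + 63*(-2*(-1))²) = 1/(14570 + 63*2²) = 1/(14570 + 63*4) = 1/(14570 + 252) = 1/14822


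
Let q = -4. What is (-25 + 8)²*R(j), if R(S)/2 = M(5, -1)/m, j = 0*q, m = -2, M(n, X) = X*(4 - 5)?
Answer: -289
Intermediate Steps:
M(n, X) = -X (M(n, X) = X*(-1) = -X)
j = 0 (j = 0*(-4) = 0)
R(S) = -1 (R(S) = 2*(-1*(-1)/(-2)) = 2*(1*(-½)) = 2*(-½) = -1)
(-25 + 8)²*R(j) = (-25 + 8)²*(-1) = (-17)²*(-1) = 289*(-1) = -289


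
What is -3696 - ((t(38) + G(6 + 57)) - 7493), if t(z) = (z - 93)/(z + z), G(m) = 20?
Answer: 287107/76 ≈ 3777.7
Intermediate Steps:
t(z) = (-93 + z)/(2*z) (t(z) = (-93 + z)/((2*z)) = (-93 + z)*(1/(2*z)) = (-93 + z)/(2*z))
-3696 - ((t(38) + G(6 + 57)) - 7493) = -3696 - (((½)*(-93 + 38)/38 + 20) - 7493) = -3696 - (((½)*(1/38)*(-55) + 20) - 7493) = -3696 - ((-55/76 + 20) - 7493) = -3696 - (1465/76 - 7493) = -3696 - 1*(-568003/76) = -3696 + 568003/76 = 287107/76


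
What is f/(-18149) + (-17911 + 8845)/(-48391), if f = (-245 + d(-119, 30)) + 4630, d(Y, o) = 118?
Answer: -53365839/878248259 ≈ -0.060764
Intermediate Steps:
f = 4503 (f = (-245 + 118) + 4630 = -127 + 4630 = 4503)
f/(-18149) + (-17911 + 8845)/(-48391) = 4503/(-18149) + (-17911 + 8845)/(-48391) = 4503*(-1/18149) - 9066*(-1/48391) = -4503/18149 + 9066/48391 = -53365839/878248259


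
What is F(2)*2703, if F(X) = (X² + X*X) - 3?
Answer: 13515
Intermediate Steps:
F(X) = -3 + 2*X² (F(X) = (X² + X²) - 3 = 2*X² - 3 = -3 + 2*X²)
F(2)*2703 = (-3 + 2*2²)*2703 = (-3 + 2*4)*2703 = (-3 + 8)*2703 = 5*2703 = 13515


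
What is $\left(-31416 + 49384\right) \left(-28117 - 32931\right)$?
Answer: $-1096910464$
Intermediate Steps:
$\left(-31416 + 49384\right) \left(-28117 - 32931\right) = 17968 \left(-61048\right) = -1096910464$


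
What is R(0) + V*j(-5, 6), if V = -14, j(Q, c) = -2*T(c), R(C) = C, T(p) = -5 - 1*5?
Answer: -280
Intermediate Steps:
T(p) = -10 (T(p) = -5 - 5 = -10)
j(Q, c) = 20 (j(Q, c) = -2*(-10) = 20)
R(0) + V*j(-5, 6) = 0 - 14*20 = 0 - 280 = -280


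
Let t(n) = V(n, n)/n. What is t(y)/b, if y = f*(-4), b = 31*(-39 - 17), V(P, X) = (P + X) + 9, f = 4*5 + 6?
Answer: -199/180544 ≈ -0.0011022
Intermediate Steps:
f = 26 (f = 20 + 6 = 26)
V(P, X) = 9 + P + X
b = -1736 (b = 31*(-56) = -1736)
y = -104 (y = 26*(-4) = -104)
t(n) = (9 + 2*n)/n (t(n) = (9 + n + n)/n = (9 + 2*n)/n)
t(y)/b = (2 + 9/(-104))/(-1736) = (2 + 9*(-1/104))*(-1/1736) = (2 - 9/104)*(-1/1736) = (199/104)*(-1/1736) = -199/180544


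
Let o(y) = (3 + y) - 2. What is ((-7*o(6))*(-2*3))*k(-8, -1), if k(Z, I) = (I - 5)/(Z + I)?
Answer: 196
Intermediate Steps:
o(y) = 1 + y
k(Z, I) = (-5 + I)/(I + Z)
((-7*o(6))*(-2*3))*k(-8, -1) = ((-7*(1 + 6))*(-2*3))*((-5 - 1)/(-1 - 8)) = (-7*7*(-6))*(-6/(-9)) = (-49*(-6))*(-⅑*(-6)) = 294*(⅔) = 196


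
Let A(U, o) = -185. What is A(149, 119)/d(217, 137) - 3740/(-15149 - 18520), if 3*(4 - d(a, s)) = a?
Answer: 3890599/1380429 ≈ 2.8184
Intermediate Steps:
d(a, s) = 4 - a/3
A(149, 119)/d(217, 137) - 3740/(-15149 - 18520) = -185/(4 - ⅓*217) - 3740/(-15149 - 18520) = -185/(4 - 217/3) - 3740/(-33669) = -185/(-205/3) - 3740*(-1/33669) = -185*(-3/205) + 3740/33669 = 111/41 + 3740/33669 = 3890599/1380429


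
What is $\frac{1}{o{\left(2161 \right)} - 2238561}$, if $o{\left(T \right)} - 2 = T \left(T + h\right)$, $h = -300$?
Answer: $\frac{1}{1783062} \approx 5.6083 \cdot 10^{-7}$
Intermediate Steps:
$o{\left(T \right)} = 2 + T \left(-300 + T\right)$ ($o{\left(T \right)} = 2 + T \left(T - 300\right) = 2 + T \left(-300 + T\right)$)
$\frac{1}{o{\left(2161 \right)} - 2238561} = \frac{1}{\left(2 + 2161^{2} - 648300\right) - 2238561} = \frac{1}{\left(2 + 4669921 - 648300\right) - 2238561} = \frac{1}{4021623 - 2238561} = \frac{1}{1783062}$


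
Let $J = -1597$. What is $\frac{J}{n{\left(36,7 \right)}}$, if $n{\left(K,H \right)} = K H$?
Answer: $- \frac{1597}{252} \approx -6.3373$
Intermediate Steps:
$n{\left(K,H \right)} = H K$
$\frac{J}{n{\left(36,7 \right)}} = - \frac{1597}{7 \cdot 36} = - \frac{1597}{252}$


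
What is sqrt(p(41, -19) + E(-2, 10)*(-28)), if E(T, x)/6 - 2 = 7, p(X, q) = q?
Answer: I*sqrt(1531) ≈ 39.128*I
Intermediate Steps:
E(T, x) = 54 (E(T, x) = 12 + 6*7 = 12 + 42 = 54)
sqrt(p(41, -19) + E(-2, 10)*(-28)) = sqrt(-19 + 54*(-28)) = sqrt(-19 - 1512) = sqrt(-1531) = I*sqrt(1531)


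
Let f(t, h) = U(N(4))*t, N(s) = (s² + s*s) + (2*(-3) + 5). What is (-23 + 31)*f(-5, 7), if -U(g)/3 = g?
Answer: 3720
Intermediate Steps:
N(s) = -1 + 2*s² (N(s) = (s² + s²) + (-6 + 5) = 2*s² - 1 = -1 + 2*s²)
U(g) = -3*g
f(t, h) = -93*t (f(t, h) = (-3*(-1 + 2*4²))*t = (-3*(-1 + 2*16))*t = (-3*(-1 + 32))*t = (-3*31)*t = -93*t)
(-23 + 31)*f(-5, 7) = (-23 + 31)*(-93*(-5)) = 8*465 = 3720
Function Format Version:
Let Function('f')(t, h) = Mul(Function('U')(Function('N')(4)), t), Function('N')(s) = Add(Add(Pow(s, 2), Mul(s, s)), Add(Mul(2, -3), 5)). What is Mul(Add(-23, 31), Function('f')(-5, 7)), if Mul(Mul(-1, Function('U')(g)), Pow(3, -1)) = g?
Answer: 3720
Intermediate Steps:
Function('N')(s) = Add(-1, Mul(2, Pow(s, 2))) (Function('N')(s) = Add(Add(Pow(s, 2), Pow(s, 2)), Add(-6, 5)) = Add(Mul(2, Pow(s, 2)), -1) = Add(-1, Mul(2, Pow(s, 2))))
Function('U')(g) = Mul(-3, g)
Function('f')(t, h) = Mul(-93, t) (Function('f')(t, h) = Mul(Mul(-3, Add(-1, Mul(2, Pow(4, 2)))), t) = Mul(Mul(-3, Add(-1, Mul(2, 16))), t) = Mul(Mul(-3, Add(-1, 32)), t) = Mul(Mul(-3, 31), t) = Mul(-93, t))
Mul(Add(-23, 31), Function('f')(-5, 7)) = Mul(Add(-23, 31), Mul(-93, -5)) = Mul(8, 465) = 3720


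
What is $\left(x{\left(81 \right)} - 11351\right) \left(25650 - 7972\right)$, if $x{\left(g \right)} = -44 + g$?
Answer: $-200008892$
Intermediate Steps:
$\left(x{\left(81 \right)} - 11351\right) \left(25650 - 7972\right) = \left(\left(-44 + 81\right) - 11351\right) \left(25650 - 7972\right) = \left(37 - 11351\right) 17678 = \left(-11314\right) 17678 = -200008892$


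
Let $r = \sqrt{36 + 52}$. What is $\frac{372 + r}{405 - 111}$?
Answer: $\frac{62}{49} + \frac{\sqrt{22}}{147} \approx 1.2972$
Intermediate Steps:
$r = 2 \sqrt{22}$ ($r = \sqrt{88} = 2 \sqrt{22} \approx 9.3808$)
$\frac{372 + r}{405 - 111} = \frac{372 + 2 \sqrt{22}}{405 - 111} = \frac{372 + 2 \sqrt{22}}{294} = \left(372 + 2 \sqrt{22}\right) \frac{1}{294} = \frac{62}{49} + \frac{\sqrt{22}}{147}$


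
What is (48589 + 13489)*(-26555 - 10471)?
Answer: -2298500028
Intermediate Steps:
(48589 + 13489)*(-26555 - 10471) = 62078*(-37026) = -2298500028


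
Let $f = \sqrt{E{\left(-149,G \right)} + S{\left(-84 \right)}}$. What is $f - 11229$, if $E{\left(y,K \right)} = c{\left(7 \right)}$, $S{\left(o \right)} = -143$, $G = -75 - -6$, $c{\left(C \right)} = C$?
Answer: $-11229 + 2 i \sqrt{34} \approx -11229.0 + 11.662 i$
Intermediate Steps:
$G = -69$ ($G = -75 + 6 = -69$)
$E{\left(y,K \right)} = 7$
$f = 2 i \sqrt{34}$ ($f = \sqrt{7 - 143} = \sqrt{-136} = 2 i \sqrt{34} \approx 11.662 i$)
$f - 11229 = 2 i \sqrt{34} - 11229 = -11229 + 2 i \sqrt{34}$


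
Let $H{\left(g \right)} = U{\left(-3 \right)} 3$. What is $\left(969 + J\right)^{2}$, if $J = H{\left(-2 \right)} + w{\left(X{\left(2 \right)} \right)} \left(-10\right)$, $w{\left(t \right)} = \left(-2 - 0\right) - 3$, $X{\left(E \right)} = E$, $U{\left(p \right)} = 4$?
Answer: $1062961$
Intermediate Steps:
$H{\left(g \right)} = 12$ ($H{\left(g \right)} = 4 \cdot 3 = 12$)
$w{\left(t \right)} = -5$ ($w{\left(t \right)} = \left(-2 + 0\right) - 3 = -2 - 3 = -5$)
$J = 62$ ($J = 12 - -50 = 12 + 50 = 62$)
$\left(969 + J\right)^{2} = \left(969 + 62\right)^{2} = 1031^{2} = 1062961$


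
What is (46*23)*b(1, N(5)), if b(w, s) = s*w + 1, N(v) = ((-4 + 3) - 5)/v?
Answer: -1058/5 ≈ -211.60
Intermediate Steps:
N(v) = -6/v (N(v) = (-1 - 5)/v = -6/v)
b(w, s) = 1 + s*w
(46*23)*b(1, N(5)) = (46*23)*(1 - 6/5*1) = 1058*(1 - 6*1/5*1) = 1058*(1 - 6/5*1) = 1058*(1 - 6/5) = 1058*(-1/5) = -1058/5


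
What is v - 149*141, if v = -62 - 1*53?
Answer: -21124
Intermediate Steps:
v = -115 (v = -62 - 53 = -115)
v - 149*141 = -115 - 149*141 = -115 - 21009 = -21124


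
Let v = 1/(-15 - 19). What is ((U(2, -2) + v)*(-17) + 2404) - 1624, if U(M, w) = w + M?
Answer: 1561/2 ≈ 780.50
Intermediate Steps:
v = -1/34 (v = 1/(-34) = -1/34 ≈ -0.029412)
U(M, w) = M + w
((U(2, -2) + v)*(-17) + 2404) - 1624 = (((2 - 2) - 1/34)*(-17) + 2404) - 1624 = ((0 - 1/34)*(-17) + 2404) - 1624 = (-1/34*(-17) + 2404) - 1624 = (1/2 + 2404) - 1624 = 4809/2 - 1624 = 1561/2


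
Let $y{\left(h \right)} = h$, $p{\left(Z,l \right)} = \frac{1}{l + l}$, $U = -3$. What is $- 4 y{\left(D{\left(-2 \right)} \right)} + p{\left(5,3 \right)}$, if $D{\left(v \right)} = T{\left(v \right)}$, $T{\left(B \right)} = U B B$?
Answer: $\frac{289}{6} \approx 48.167$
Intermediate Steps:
$T{\left(B \right)} = - 3 B^{2}$ ($T{\left(B \right)} = - 3 B B = - 3 B^{2}$)
$p{\left(Z,l \right)} = \frac{1}{2 l}$
$D{\left(v \right)} = - 3 v^{2}$
$- 4 y{\left(D{\left(-2 \right)} \right)} + p{\left(5,3 \right)} = - 4 \left(- 3 \left(-2\right)^{2}\right) + \frac{1}{2 \cdot 3} = - 4 \left(\left(-3\right) 4\right) + \frac{1}{2} \cdot \frac{1}{3} = \left(-4\right) \left(-12\right) + \frac{1}{6} = 48 + \frac{1}{6} = \frac{289}{6}$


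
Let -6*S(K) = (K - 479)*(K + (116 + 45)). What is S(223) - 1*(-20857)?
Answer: 37241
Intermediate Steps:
S(K) = -(-479 + K)*(161 + K)/6 (S(K) = -(K - 479)*(K + (116 + 45))/6 = -(-479 + K)*(K + 161)/6 = -(-479 + K)*(161 + K)/6)
S(223) - 1*(-20857) = (77119/6 + 53*223 - 1/6*223**2) - 1*(-20857) = (77119/6 + 11819 - 1/6*49729) + 20857 = (77119/6 + 11819 - 49729/6) + 20857 = 16384 + 20857 = 37241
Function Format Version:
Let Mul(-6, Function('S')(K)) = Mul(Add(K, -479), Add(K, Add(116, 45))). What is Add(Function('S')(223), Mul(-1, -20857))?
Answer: 37241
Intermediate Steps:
Function('S')(K) = Mul(Rational(-1, 6), Add(-479, K), Add(161, K)) (Function('S')(K) = Mul(Rational(-1, 6), Mul(Add(K, -479), Add(K, Add(116, 45)))) = Mul(Rational(-1, 6), Mul(Add(-479, K), Add(K, 161))) = Mul(Rational(-1, 6), Mul(Add(-479, K), Add(161, K))) = Mul(Rational(-1, 6), Add(-479, K), Add(161, K)))
Add(Function('S')(223), Mul(-1, -20857)) = Add(Add(Rational(77119, 6), Mul(53, 223), Mul(Rational(-1, 6), Pow(223, 2))), Mul(-1, -20857)) = Add(Add(Rational(77119, 6), 11819, Mul(Rational(-1, 6), 49729)), 20857) = Add(Add(Rational(77119, 6), 11819, Rational(-49729, 6)), 20857) = Add(16384, 20857) = 37241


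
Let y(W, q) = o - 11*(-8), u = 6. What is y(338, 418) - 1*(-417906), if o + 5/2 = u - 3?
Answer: 835989/2 ≈ 4.1799e+5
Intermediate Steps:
o = ½ (o = -5/2 + (6 - 3) = -5/2 + 3 = ½ ≈ 0.50000)
y(W, q) = 177/2 (y(W, q) = ½ - 11*(-8) = ½ + 88 = 177/2)
y(338, 418) - 1*(-417906) = 177/2 - 1*(-417906) = 177/2 + 417906 = 835989/2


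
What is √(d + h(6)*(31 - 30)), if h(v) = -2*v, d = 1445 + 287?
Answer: 2*√430 ≈ 41.473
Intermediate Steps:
d = 1732
√(d + h(6)*(31 - 30)) = √(1732 + (-2*6)*(31 - 30)) = √(1732 - 12*1) = √(1732 - 12) = √1720 = 2*√430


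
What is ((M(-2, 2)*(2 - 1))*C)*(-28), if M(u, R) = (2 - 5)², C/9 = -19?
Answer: 43092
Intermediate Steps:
C = -171 (C = 9*(-19) = -171)
M(u, R) = 9 (M(u, R) = (-3)² = 9)
((M(-2, 2)*(2 - 1))*C)*(-28) = ((9*(2 - 1))*(-171))*(-28) = ((9*1)*(-171))*(-28) = (9*(-171))*(-28) = -1539*(-28) = 43092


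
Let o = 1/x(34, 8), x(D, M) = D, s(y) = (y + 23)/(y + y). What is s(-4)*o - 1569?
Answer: -426787/272 ≈ -1569.1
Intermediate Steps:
s(y) = (23 + y)/(2*y) (s(y) = (23 + y)/((2*y)) = (23 + y)*(1/(2*y)) = (23 + y)/(2*y))
o = 1/34 ≈ 0.029412
s(-4)*o - 1569 = ((½)*(23 - 4)/(-4))*(1/34) - 1569 = ((½)*(-¼)*19)*(1/34) - 1569 = -19/8*1/34 - 1569 = -19/272 - 1569 = -426787/272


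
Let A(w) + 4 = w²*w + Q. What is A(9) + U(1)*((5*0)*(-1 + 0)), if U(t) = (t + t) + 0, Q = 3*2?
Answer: 731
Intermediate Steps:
Q = 6
U(t) = 2*t (U(t) = 2*t + 0 = 2*t)
A(w) = 2 + w³ (A(w) = -4 + (w²*w + 6) = -4 + (w³ + 6) = -4 + (6 + w³) = 2 + w³)
A(9) + U(1)*((5*0)*(-1 + 0)) = (2 + 9³) + (2*1)*((5*0)*(-1 + 0)) = (2 + 729) + 2*(0*(-1)) = 731 + 2*0 = 731 + 0 = 731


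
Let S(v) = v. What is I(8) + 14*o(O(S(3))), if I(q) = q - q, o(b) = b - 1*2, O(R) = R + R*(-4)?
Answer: -154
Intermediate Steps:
O(R) = -3*R (O(R) = R - 4*R = -3*R)
o(b) = -2 + b (o(b) = b - 2 = -2 + b)
I(q) = 0
I(8) + 14*o(O(S(3))) = 0 + 14*(-2 - 3*3) = 0 + 14*(-2 - 9) = 0 + 14*(-11) = 0 - 154 = -154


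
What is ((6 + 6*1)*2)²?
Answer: 576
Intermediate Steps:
((6 + 6*1)*2)² = ((6 + 6)*2)² = (12*2)² = 24² = 576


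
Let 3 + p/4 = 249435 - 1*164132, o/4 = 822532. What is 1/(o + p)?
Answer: 1/3631328 ≈ 2.7538e-7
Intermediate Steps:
o = 3290128 (o = 4*822532 = 3290128)
p = 341200 (p = -12 + 4*(249435 - 1*164132) = -12 + 4*(249435 - 164132) = -12 + 4*85303 = -12 + 341212 = 341200)
1/(o + p) = 1/(3290128 + 341200) = 1/3631328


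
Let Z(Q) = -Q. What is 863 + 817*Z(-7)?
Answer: 6582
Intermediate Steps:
863 + 817*Z(-7) = 863 + 817*(-1*(-7)) = 863 + 817*7 = 863 + 5719 = 6582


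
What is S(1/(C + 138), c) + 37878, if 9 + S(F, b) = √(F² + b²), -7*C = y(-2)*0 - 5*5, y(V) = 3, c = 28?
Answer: 37869 + 7*√15713297/991 ≈ 37897.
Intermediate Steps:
C = 25/7 (C = -(3*0 - 5*5)/7 = -(0 - 25)/7 = -⅐*(-25) = 25/7 ≈ 3.5714)
S(F, b) = -9 + √(F² + b²)
S(1/(C + 138), c) + 37878 = (-9 + √((1/(25/7 + 138))² + 28²)) + 37878 = (-9 + √((1/(991/7))² + 784)) + 37878 = (-9 + √((7/991)² + 784)) + 37878 = (-9 + √(49/982081 + 784)) + 37878 = (-9 + √(769951553/982081)) + 37878 = (-9 + 7*√15713297/991) + 37878 = 37869 + 7*√15713297/991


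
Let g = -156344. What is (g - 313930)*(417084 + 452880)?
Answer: -409121450136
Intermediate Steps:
(g - 313930)*(417084 + 452880) = (-156344 - 313930)*(417084 + 452880) = -470274*869964 = -409121450136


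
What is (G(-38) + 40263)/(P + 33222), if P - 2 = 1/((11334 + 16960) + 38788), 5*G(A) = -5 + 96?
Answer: 13510717292/11143661845 ≈ 1.2124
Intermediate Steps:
G(A) = 91/5 (G(A) = (-5 + 96)/5 = (⅕)*91 = 91/5)
P = 134165/67082 (P = 2 + 1/((11334 + 16960) + 38788) = 2 + 1/(28294 + 38788) = 2 + 1/67082 = 134165/67082 ≈ 2.0000)
(G(-38) + 40263)/(P + 33222) = (91/5 + 40263)/(134165/67082 + 33222) = 201406/(5*(2228732369/67082)) = (201406/5)*(67082/2228732369) = 13510717292/11143661845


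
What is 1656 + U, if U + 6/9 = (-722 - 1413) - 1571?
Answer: -6152/3 ≈ -2050.7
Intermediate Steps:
U = -11120/3 (U = -⅔ + ((-722 - 1413) - 1571) = -⅔ + (-2135 - 1571) = -⅔ - 3706 = -11120/3 ≈ -3706.7)
1656 + U = 1656 - 11120/3 = -6152/3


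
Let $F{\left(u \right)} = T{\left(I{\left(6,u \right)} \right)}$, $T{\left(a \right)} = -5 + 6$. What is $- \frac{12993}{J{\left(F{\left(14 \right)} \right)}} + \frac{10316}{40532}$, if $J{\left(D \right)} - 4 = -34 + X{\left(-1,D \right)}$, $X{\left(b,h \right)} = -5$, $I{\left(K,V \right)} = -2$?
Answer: $\frac{131748334}{354655} \approx 371.48$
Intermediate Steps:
$T{\left(a \right)} = 1$
$F{\left(u \right)} = 1$
$J{\left(D \right)} = -35$ ($J{\left(D \right)} = 4 - 39 = -35$)
$- \frac{12993}{J{\left(F{\left(14 \right)} \right)}} + \frac{10316}{40532} = - \frac{12993}{-35} + \frac{10316}{40532} = \left(-12993\right) \left(- \frac{1}{35}\right) + 10316 \cdot \frac{1}{40532} = \frac{12993}{35} + \frac{2579}{10133} = \frac{131748334}{354655}$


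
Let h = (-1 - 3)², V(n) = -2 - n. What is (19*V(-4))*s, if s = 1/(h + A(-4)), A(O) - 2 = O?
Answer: 19/7 ≈ 2.7143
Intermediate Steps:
A(O) = 2 + O
h = 16 (h = (-4)² = 16)
s = 1/14 (s = 1/(16 + (2 - 4)) = 1/(16 - 2) = 1/14 ≈ 0.071429)
(19*V(-4))*s = (19*(-2 - 1*(-4)))*(1/14) = (19*(-2 + 4))*(1/14) = (19*2)*(1/14) = 38*(1/14) = 19/7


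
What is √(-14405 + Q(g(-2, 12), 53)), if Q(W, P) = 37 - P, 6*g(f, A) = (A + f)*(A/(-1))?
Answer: I*√14421 ≈ 120.09*I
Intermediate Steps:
g(f, A) = -A*(A + f)/6 (g(f, A) = ((A + f)*(A/(-1)))/6 = ((A + f)*(A*(-1)))/6 = ((A + f)*(-A))/6 = (-A*(A + f))/6 = -A*(A + f)/6)
√(-14405 + Q(g(-2, 12), 53)) = √(-14405 + (37 - 1*53)) = √(-14405 + (37 - 53)) = √(-14405 - 16) = √(-14421) = I*√14421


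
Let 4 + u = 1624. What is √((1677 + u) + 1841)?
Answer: √5138 ≈ 71.680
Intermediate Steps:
u = 1620 (u = -4 + 1624 = 1620)
√((1677 + u) + 1841) = √((1677 + 1620) + 1841) = √(3297 + 1841) = √5138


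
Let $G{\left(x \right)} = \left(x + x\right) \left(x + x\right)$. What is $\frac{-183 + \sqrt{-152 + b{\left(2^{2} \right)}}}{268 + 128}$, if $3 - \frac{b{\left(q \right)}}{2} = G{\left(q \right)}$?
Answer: $- \frac{61}{132} + \frac{i \sqrt{274}}{396} \approx -0.46212 + 0.0418 i$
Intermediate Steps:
$G{\left(x \right)} = 4 x^{2}$ ($G{\left(x \right)} = 2 x 2 x = 4 x^{2}$)
$b{\left(q \right)} = 6 - 8 q^{2}$ ($b{\left(q \right)} = 6 - 2 \cdot 4 q^{2} = 6 - 8 q^{2}$)
$\frac{-183 + \sqrt{-152 + b{\left(2^{2} \right)}}}{268 + 128} = \frac{-183 + \sqrt{-152 + \left(6 - 8 \left(2^{2}\right)^{2}\right)}}{268 + 128} = \frac{-183 + \sqrt{-152 + \left(6 - 8 \cdot 4^{2}\right)}}{396} = \left(-183 + \sqrt{-152 + \left(6 - 128\right)}\right) \frac{1}{396} = \left(-183 + \sqrt{-152 - 122}\right) \frac{1}{396} = \left(-183 + \sqrt{-274}\right) \frac{1}{396} = \left(-183 + i \sqrt{274}\right) \frac{1}{396} = - \frac{61}{132} + \frac{i \sqrt{274}}{396}$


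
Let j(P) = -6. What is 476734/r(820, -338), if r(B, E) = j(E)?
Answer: -238367/3 ≈ -79456.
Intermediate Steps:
r(B, E) = -6
476734/r(820, -338) = 476734/(-6) = 476734*(-1/6) = -238367/3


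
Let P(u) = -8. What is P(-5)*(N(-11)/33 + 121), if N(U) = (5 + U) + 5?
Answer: -31936/33 ≈ -967.76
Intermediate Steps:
N(U) = 10 + U
P(-5)*(N(-11)/33 + 121) = -8*((10 - 11)/33 + 121) = -8*(-1*1/33 + 121) = -8*(-1/33 + 121) = -8*3992/33 = -31936/33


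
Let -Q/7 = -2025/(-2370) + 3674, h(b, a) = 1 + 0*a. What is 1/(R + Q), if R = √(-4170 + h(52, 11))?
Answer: -642173462/16519362018237 - 24964*I*√4169/16519362018237 ≈ -3.8874e-5 - 9.7575e-8*I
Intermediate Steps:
h(b, a) = 1 (h(b, a) = 1 + 0 = 1)
Q = -4064389/158 (Q = -7*(-2025/(-2370) + 3674) = -7*(-2025*(-1/2370) + 3674) = -7*(135/158 + 3674) = -7*580627/158 = -4064389/158 ≈ -25724.)
R = I*√4169 (R = √(-4170 + 1) = √(-4169) = I*√4169 ≈ 64.568*I)
1/(R + Q) = 1/(I*√4169 - 4064389/158) = 1/(-4064389/158 + I*√4169)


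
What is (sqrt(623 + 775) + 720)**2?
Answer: (720 + sqrt(1398))**2 ≈ 5.7364e+5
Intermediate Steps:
(sqrt(623 + 775) + 720)**2 = (sqrt(1398) + 720)**2 = (720 + sqrt(1398))**2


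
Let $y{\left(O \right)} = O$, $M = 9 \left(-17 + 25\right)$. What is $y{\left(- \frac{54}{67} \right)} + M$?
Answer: $\frac{4770}{67} \approx 71.194$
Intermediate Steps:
$M = 72$ ($M = 9 \cdot 8 = 72$)
$y{\left(- \frac{54}{67} \right)} + M = - \frac{54}{67} + 72 = \frac{4770}{67}$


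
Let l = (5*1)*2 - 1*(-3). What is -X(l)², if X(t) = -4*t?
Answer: -2704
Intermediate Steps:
l = 13 (l = 5*2 + 3 = 10 + 3 = 13)
-X(l)² = -(-4*13)² = -1*(-52)² = -1*2704 = -2704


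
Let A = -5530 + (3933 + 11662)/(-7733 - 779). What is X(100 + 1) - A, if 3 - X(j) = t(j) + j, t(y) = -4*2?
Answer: 46320875/8512 ≈ 5441.8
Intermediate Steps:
t(y) = -8
X(j) = 11 - j (X(j) = 3 - (-8 + j) = 3 + (8 - j) = 11 - j)
A = -47086955/8512 (A = -5530 + 15595/(-8512) = -5530 + 15595*(-1/8512) = -5530 - 15595/8512 = -47086955/8512 ≈ -5531.8)
X(100 + 1) - A = (11 - (100 + 1)) - 1*(-47086955/8512) = (11 - 1*101) + 47086955/8512 = (11 - 101) + 47086955/8512 = -90 + 47086955/8512 = 46320875/8512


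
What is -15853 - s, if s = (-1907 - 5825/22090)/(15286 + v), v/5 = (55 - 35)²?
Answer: -1210678018153/76369548 ≈ -15853.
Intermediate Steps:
v = 2000 (v = 5*(55 - 35)² = 5*20² = 5*400 = 2000)
s = -8426291/76369548 (s = (-1907 - 5825/22090)/(15286 + 2000) = (-1907 - 5825*1/22090)/17286 = (-1907 - 1165/4418)*(1/17286) = -8426291/4418*1/17286 = -8426291/76369548 ≈ -0.11034)
-15853 - s = -15853 - 1*(-8426291/76369548) = -15853 + 8426291/76369548 = -1210678018153/76369548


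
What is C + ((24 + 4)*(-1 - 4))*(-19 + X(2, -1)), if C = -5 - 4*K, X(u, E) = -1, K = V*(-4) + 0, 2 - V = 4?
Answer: 2763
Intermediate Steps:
V = -2 (V = 2 - 1*4 = 2 - 4 = -2)
K = 8 (K = -2*(-4) + 0 = 8 + 0 = 8)
C = -37 (C = -5 - 4*8 = -5 - 32 = -37)
C + ((24 + 4)*(-1 - 4))*(-19 + X(2, -1)) = -37 + ((24 + 4)*(-1 - 4))*(-19 - 1) = -37 + (28*(-5))*(-20) = -37 - 140*(-20) = -37 + 2800 = 2763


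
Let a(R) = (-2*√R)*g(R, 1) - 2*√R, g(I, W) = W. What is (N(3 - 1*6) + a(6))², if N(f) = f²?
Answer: 177 - 72*√6 ≈ 0.63674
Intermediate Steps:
a(R) = -4*√R (a(R) = -2*√R*1 - 2*√R = -2*√R - 2*√R = -4*√R)
(N(3 - 1*6) + a(6))² = ((3 - 1*6)² - 4*√6)² = ((3 - 6)² - 4*√6)² = ((-3)² - 4*√6)² = (9 - 4*√6)²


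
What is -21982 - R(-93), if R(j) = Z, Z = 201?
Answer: -22183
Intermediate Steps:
R(j) = 201
-21982 - R(-93) = -21982 - 1*201 = -21982 - 201 = -22183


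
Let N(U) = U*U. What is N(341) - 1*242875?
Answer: -126594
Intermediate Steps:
N(U) = U²
N(341) - 1*242875 = 341² - 1*242875 = 116281 - 242875 = -126594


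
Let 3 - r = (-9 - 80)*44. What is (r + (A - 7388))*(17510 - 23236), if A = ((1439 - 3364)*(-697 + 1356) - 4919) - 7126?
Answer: 7352693614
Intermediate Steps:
A = -1280620 (A = (-1925*659 - 4919) - 7126 = (-1268575 - 4919) - 7126 = -1273494 - 7126 = -1280620)
r = 3919 (r = 3 - (-9 - 80)*44 = 3 - (-89)*44 = 3 - 1*(-3916) = 3 + 3916 = 3919)
(r + (A - 7388))*(17510 - 23236) = (3919 + (-1280620 - 7388))*(17510 - 23236) = (3919 - 1288008)*(-5726) = -1284089*(-5726) = 7352693614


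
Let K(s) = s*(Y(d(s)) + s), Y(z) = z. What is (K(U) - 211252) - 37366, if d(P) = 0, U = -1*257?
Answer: -182569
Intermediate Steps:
U = -257
K(s) = s² (K(s) = s*(0 + s) = s*s = s²)
(K(U) - 211252) - 37366 = ((-257)² - 211252) - 37366 = (66049 - 211252) - 37366 = -145203 - 37366 = -182569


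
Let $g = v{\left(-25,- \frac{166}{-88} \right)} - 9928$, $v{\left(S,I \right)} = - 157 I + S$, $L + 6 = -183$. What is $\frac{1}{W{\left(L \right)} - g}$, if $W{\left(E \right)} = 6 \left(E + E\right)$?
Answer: $\frac{44}{351171} \approx 0.0001253$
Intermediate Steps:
$L = -189$ ($L = -6 - 183 = -189$)
$v{\left(S,I \right)} = S - 157 I$
$g = - \frac{450963}{44}$ ($g = \left(-25 - 157 \left(- \frac{166}{-88}\right)\right) - 9928 = \left(-25 - 157 \left(\left(-166\right) \left(- \frac{1}{88}\right)\right)\right) - 9928 = \left(-25 - \frac{13031}{44}\right) - 9928 = - \frac{14131}{44} - 9928 = - \frac{450963}{44} \approx -10249.0$)
$W{\left(E \right)} = 12 E$ ($W{\left(E \right)} = 6 \cdot 2 E = 12 E$)
$\frac{1}{W{\left(L \right)} - g} = \frac{1}{12 \left(-189\right) - - \frac{450963}{44}} = \frac{1}{-2268 + \frac{450963}{44}} = \frac{1}{\frac{351171}{44}} = \frac{44}{351171}$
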